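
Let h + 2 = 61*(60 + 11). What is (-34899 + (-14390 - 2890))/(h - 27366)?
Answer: 17393/7679 ≈ 2.2650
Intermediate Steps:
h = 4329 (h = -2 + 61*(60 + 11) = -2 + 61*71 = -2 + 4331 = 4329)
(-34899 + (-14390 - 2890))/(h - 27366) = (-34899 + (-14390 - 2890))/(4329 - 27366) = (-34899 - 17280)/(-23037) = -52179*(-1/23037) = 17393/7679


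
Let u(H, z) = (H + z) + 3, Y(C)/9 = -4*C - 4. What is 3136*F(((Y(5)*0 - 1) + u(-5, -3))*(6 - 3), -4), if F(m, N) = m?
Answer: -56448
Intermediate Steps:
Y(C) = -36 - 36*C (Y(C) = 9*(-4*C - 4) = 9*(-4 - 4*C) = -36 - 36*C)
u(H, z) = 3 + H + z
3136*F(((Y(5)*0 - 1) + u(-5, -3))*(6 - 3), -4) = 3136*((((-36 - 36*5)*0 - 1) + (3 - 5 - 3))*(6 - 3)) = 3136*((((-36 - 180)*0 - 1) - 5)*3) = 3136*(((-216*0 - 1) - 5)*3) = 3136*(((0 - 1) - 5)*3) = 3136*((-1 - 5)*3) = 3136*(-6*3) = 3136*(-18) = -56448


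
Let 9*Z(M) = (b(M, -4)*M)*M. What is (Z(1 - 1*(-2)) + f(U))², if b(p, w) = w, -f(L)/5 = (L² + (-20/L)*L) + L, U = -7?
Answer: 12996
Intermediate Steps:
f(L) = 100 - 5*L - 5*L² (f(L) = -5*((L² + (-20/L)*L) + L) = -5*((L² - 20) + L) = -5*((-20 + L²) + L) = -5*(-20 + L + L²) = 100 - 5*L - 5*L²)
Z(M) = -4*M²/9 (Z(M) = ((-4*M)*M)/9 = (-4*M²)/9 = -4*M²/9)
(Z(1 - 1*(-2)) + f(U))² = (-4*(1 - 1*(-2))²/9 + (100 - 5*(-7) - 5*(-7)²))² = (-4*(1 + 2)²/9 + (100 + 35 - 5*49))² = (-4/9*3² + (100 + 35 - 245))² = (-4/9*9 - 110)² = (-4 - 110)² = (-114)² = 12996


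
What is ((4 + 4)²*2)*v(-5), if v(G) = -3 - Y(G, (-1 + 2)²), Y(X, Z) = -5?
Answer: 256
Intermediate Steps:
v(G) = 2 (v(G) = -3 - 1*(-5) = -3 + 5 = 2)
((4 + 4)²*2)*v(-5) = ((4 + 4)²*2)*2 = (8²*2)*2 = (64*2)*2 = 128*2 = 256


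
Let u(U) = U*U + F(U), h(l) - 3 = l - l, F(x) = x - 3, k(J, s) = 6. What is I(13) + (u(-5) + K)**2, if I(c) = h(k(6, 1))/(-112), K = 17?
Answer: 129469/112 ≈ 1156.0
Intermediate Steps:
F(x) = -3 + x
h(l) = 3 (h(l) = 3 + (l - l) = 3 + 0 = 3)
I(c) = -3/112 (I(c) = 3/(-112) = 3*(-1/112) = -3/112)
u(U) = -3 + U + U**2 (u(U) = U*U + (-3 + U) = U**2 + (-3 + U) = -3 + U + U**2)
I(13) + (u(-5) + K)**2 = -3/112 + ((-3 - 5 + (-5)**2) + 17)**2 = -3/112 + ((-3 - 5 + 25) + 17)**2 = -3/112 + (17 + 17)**2 = -3/112 + 34**2 = -3/112 + 1156 = 129469/112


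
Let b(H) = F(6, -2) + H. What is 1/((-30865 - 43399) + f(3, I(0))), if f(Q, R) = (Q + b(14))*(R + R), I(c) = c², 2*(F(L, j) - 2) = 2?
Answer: -1/74264 ≈ -1.3465e-5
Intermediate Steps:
F(L, j) = 3 (F(L, j) = 2 + (½)*2 = 2 + 1 = 3)
b(H) = 3 + H
f(Q, R) = 2*R*(17 + Q) (f(Q, R) = (Q + (3 + 14))*(R + R) = (Q + 17)*(2*R) = (17 + Q)*(2*R) = 2*R*(17 + Q))
1/((-30865 - 43399) + f(3, I(0))) = 1/((-30865 - 43399) + 2*0²*(17 + 3)) = 1/(-74264 + 2*0*20) = 1/(-74264 + 0) = 1/(-74264) = -1/74264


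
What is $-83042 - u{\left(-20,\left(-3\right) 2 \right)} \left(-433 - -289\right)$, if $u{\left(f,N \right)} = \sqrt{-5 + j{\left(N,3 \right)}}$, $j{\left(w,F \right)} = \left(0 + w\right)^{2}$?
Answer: $-83042 + 144 \sqrt{31} \approx -82240.0$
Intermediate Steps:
$j{\left(w,F \right)} = w^{2}$
$u{\left(f,N \right)} = \sqrt{-5 + N^{2}}$
$-83042 - u{\left(-20,\left(-3\right) 2 \right)} \left(-433 - -289\right) = -83042 - \sqrt{-5 + \left(\left(-3\right) 2\right)^{2}} \left(-433 - -289\right) = -83042 - \sqrt{-5 + \left(-6\right)^{2}} \left(-433 + 289\right) = -83042 - \sqrt{-5 + 36} \left(-144\right) = -83042 - \sqrt{31} \left(-144\right) = -83042 - - 144 \sqrt{31} = -83042 + 144 \sqrt{31}$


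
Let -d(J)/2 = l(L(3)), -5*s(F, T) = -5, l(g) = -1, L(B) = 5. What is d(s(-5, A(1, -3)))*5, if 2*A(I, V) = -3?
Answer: 10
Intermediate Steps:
A(I, V) = -3/2 (A(I, V) = (½)*(-3) = -3/2)
s(F, T) = 1 (s(F, T) = -⅕*(-5) = 1)
d(J) = 2 (d(J) = -2*(-1) = 2)
d(s(-5, A(1, -3)))*5 = 2*5 = 10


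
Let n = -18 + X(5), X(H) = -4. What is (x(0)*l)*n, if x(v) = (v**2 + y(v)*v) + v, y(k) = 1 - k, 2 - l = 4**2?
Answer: 0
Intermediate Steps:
l = -14 (l = 2 - 1*4**2 = 2 - 1*16 = 2 - 16 = -14)
n = -22 (n = -18 - 4 = -22)
x(v) = v + v**2 + v*(1 - v) (x(v) = (v**2 + (1 - v)*v) + v = (v**2 + v*(1 - v)) + v = v + v**2 + v*(1 - v))
(x(0)*l)*n = ((2*0)*(-14))*(-22) = (0*(-14))*(-22) = 0*(-22) = 0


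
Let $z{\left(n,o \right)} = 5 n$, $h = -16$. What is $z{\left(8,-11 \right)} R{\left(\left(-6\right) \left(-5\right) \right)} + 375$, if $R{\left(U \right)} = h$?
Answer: $-265$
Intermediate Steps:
$R{\left(U \right)} = -16$
$z{\left(8,-11 \right)} R{\left(\left(-6\right) \left(-5\right) \right)} + 375 = 5 \cdot 8 \left(-16\right) + 375 = 40 \left(-16\right) + 375 = -640 + 375 = -265$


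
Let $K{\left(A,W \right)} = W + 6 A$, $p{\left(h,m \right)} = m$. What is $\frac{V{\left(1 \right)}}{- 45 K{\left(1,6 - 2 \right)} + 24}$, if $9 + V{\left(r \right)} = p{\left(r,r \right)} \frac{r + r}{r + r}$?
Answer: $\frac{4}{213} \approx 0.018779$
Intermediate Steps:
$V{\left(r \right)} = -9 + r$ ($V{\left(r \right)} = -9 + r \frac{r + r}{r + r} = -9 + r \frac{2 r}{2 r} = -9 + r 2 r \frac{1}{2 r} = -9 + r 1 = -9 + r$)
$\frac{V{\left(1 \right)}}{- 45 K{\left(1,6 - 2 \right)} + 24} = \frac{-9 + 1}{- 45 \left(\left(6 - 2\right) + 6 \cdot 1\right) + 24} = - \frac{8}{- 45 \left(\left(6 - 2\right) + 6\right) + 24} = - \frac{8}{- 45 \left(4 + 6\right) + 24} = - \frac{8}{\left(-45\right) 10 + 24} = - \frac{8}{-450 + 24} = - \frac{8}{-426} = \left(-8\right) \left(- \frac{1}{426}\right) = \frac{4}{213}$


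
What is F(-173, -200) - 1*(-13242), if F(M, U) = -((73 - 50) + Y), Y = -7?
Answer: 13226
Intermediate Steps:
F(M, U) = -16 (F(M, U) = -((73 - 50) - 7) = -(23 - 7) = -1*16 = -16)
F(-173, -200) - 1*(-13242) = -16 - 1*(-13242) = -16 + 13242 = 13226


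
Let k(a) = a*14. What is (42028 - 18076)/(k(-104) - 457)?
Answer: -23952/1913 ≈ -12.521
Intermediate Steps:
k(a) = 14*a
(42028 - 18076)/(k(-104) - 457) = (42028 - 18076)/(14*(-104) - 457) = 23952/(-1456 - 457) = 23952/(-1913) = 23952*(-1/1913) = -23952/1913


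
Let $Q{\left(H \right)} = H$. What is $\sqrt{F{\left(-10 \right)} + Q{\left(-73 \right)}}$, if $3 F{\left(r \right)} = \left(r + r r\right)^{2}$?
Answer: $\sqrt{2627} \approx 51.254$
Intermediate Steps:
$F{\left(r \right)} = \frac{\left(r + r^{2}\right)^{2}}{3}$ ($F{\left(r \right)} = \frac{\left(r + r r\right)^{2}}{3} = \frac{\left(r + r^{2}\right)^{2}}{3}$)
$\sqrt{F{\left(-10 \right)} + Q{\left(-73 \right)}} = \sqrt{\frac{\left(-10\right)^{2} \left(1 - 10\right)^{2}}{3} - 73} = \sqrt{\frac{1}{3} \cdot 100 \left(-9\right)^{2} - 73} = \sqrt{\frac{1}{3} \cdot 100 \cdot 81 - 73} = \sqrt{2700 - 73} = \sqrt{2627}$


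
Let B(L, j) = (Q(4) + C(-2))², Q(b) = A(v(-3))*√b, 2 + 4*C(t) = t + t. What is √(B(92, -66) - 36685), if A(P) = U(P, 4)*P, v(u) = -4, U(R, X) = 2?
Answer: I*√145515/2 ≈ 190.73*I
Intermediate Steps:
A(P) = 2*P
C(t) = -½ + t/2 (C(t) = -½ + (t + t)/4 = -½ + (2*t)/4 = -½ + t/2)
Q(b) = -8*√b (Q(b) = (2*(-4))*√b = -8*√b)
B(L, j) = 1225/4 (B(L, j) = (-8*√4 + (-½ + (½)*(-2)))² = (-8*2 + (-½ - 1))² = (-16 - 3/2)² = (-35/2)² = 1225/4)
√(B(92, -66) - 36685) = √(1225/4 - 36685) = √(-145515/4) = I*√145515/2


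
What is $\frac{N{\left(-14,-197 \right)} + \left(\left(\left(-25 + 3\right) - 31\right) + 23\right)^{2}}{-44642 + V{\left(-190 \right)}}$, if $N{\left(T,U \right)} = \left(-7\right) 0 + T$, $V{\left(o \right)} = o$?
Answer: $- \frac{443}{22416} \approx -0.019763$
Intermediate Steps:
$N{\left(T,U \right)} = T$ ($N{\left(T,U \right)} = 0 + T = T$)
$\frac{N{\left(-14,-197 \right)} + \left(\left(\left(-25 + 3\right) - 31\right) + 23\right)^{2}}{-44642 + V{\left(-190 \right)}} = \frac{-14 + \left(\left(\left(-25 + 3\right) - 31\right) + 23\right)^{2}}{-44642 - 190} = \frac{-14 + \left(\left(-22 - 31\right) + 23\right)^{2}}{-44832} = \left(-14 + \left(-53 + 23\right)^{2}\right) \left(- \frac{1}{44832}\right) = \left(-14 + \left(-30\right)^{2}\right) \left(- \frac{1}{44832}\right) = \left(-14 + 900\right) \left(- \frac{1}{44832}\right) = 886 \left(- \frac{1}{44832}\right) = - \frac{443}{22416}$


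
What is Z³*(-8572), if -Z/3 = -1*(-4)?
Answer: 14812416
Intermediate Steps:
Z = -12 (Z = -(-3)*(-4) = -3*4 = -12)
Z³*(-8572) = (-12)³*(-8572) = -1728*(-8572) = 14812416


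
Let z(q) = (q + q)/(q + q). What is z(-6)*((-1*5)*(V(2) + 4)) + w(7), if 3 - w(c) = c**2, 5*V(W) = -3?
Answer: -63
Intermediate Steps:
z(q) = 1 (z(q) = (2*q)/((2*q)) = (2*q)*(1/(2*q)) = 1)
V(W) = -3/5 (V(W) = (1/5)*(-3) = -3/5)
w(c) = 3 - c**2
z(-6)*((-1*5)*(V(2) + 4)) + w(7) = 1*((-1*5)*(-3/5 + 4)) + (3 - 1*7**2) = 1*(-5*17/5) + (3 - 1*49) = 1*(-17) + (3 - 49) = -17 - 46 = -63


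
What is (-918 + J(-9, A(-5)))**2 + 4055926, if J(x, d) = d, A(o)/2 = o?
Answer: 4917110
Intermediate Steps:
A(o) = 2*o
(-918 + J(-9, A(-5)))**2 + 4055926 = (-918 + 2*(-5))**2 + 4055926 = (-918 - 10)**2 + 4055926 = (-928)**2 + 4055926 = 861184 + 4055926 = 4917110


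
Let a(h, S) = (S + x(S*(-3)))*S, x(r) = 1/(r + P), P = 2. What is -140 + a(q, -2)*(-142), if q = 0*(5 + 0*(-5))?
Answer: -1345/2 ≈ -672.50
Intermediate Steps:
x(r) = 1/(2 + r) (x(r) = 1/(r + 2) = 1/(2 + r))
q = 0 (q = 0*(5 + 0) = 0*5 = 0)
a(h, S) = S*(S + 1/(2 - 3*S)) (a(h, S) = (S + 1/(2 + S*(-3)))*S = (S + 1/(2 - 3*S))*S = S*(S + 1/(2 - 3*S)))
-140 + a(q, -2)*(-142) = -140 - 2*(-1 - 2*(-2 + 3*(-2)))/(-2 + 3*(-2))*(-142) = -140 - 2*(-1 - 2*(-2 - 6))/(-2 - 6)*(-142) = -140 - 2*(-1 - 2*(-8))/(-8)*(-142) = -140 - 2*(-1/8)*(-1 + 16)*(-142) = -140 - 2*(-1/8)*15*(-142) = -140 + (15/4)*(-142) = -140 - 1065/2 = -1345/2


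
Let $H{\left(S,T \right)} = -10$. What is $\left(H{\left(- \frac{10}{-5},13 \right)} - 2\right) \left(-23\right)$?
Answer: $276$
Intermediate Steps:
$\left(H{\left(- \frac{10}{-5},13 \right)} - 2\right) \left(-23\right) = \left(-10 - 2\right) \left(-23\right) = \left(-12\right) \left(-23\right) = 276$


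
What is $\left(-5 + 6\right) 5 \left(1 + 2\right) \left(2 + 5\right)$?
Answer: $105$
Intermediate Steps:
$\left(-5 + 6\right) 5 \left(1 + 2\right) \left(2 + 5\right) = 1 \cdot 5 \cdot 3 \cdot 7 = 5 \cdot 21 = 105$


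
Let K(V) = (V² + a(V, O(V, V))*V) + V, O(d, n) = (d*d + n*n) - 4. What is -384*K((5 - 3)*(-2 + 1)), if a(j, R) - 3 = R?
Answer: 4608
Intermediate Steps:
O(d, n) = -4 + d² + n² (O(d, n) = (d² + n²) - 4 = -4 + d² + n²)
a(j, R) = 3 + R
K(V) = V + V² + V*(-1 + 2*V²) (K(V) = (V² + (3 + (-4 + V² + V²))*V) + V = (V² + (3 + (-4 + 2*V²))*V) + V = (V² + (-1 + 2*V²)*V) + V = (V² + V*(-1 + 2*V²)) + V = V + V² + V*(-1 + 2*V²))
-384*K((5 - 3)*(-2 + 1)) = -384*((5 - 3)*(-2 + 1))²*(1 + 2*((5 - 3)*(-2 + 1))) = -384*(2*(-1))²*(1 + 2*(2*(-1))) = -384*(-2)²*(1 + 2*(-2)) = -1536*(1 - 4) = -1536*(-3) = -384*(-12) = 4608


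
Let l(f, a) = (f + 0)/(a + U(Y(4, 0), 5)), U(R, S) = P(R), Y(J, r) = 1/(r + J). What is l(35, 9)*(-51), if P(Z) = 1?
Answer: -357/2 ≈ -178.50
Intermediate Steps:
Y(J, r) = 1/(J + r)
U(R, S) = 1
l(f, a) = f/(1 + a) (l(f, a) = (f + 0)/(a + 1) = f/(1 + a))
l(35, 9)*(-51) = (35/(1 + 9))*(-51) = (35/10)*(-51) = (35*(⅒))*(-51) = (7/2)*(-51) = -357/2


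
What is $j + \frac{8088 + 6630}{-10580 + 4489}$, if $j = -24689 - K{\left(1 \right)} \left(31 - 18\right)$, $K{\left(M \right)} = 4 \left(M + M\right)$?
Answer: $- \frac{151028881}{6091} \approx -24795.0$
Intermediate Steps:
$K{\left(M \right)} = 8 M$ ($K{\left(M \right)} = 4 \cdot 2 M = 8 M$)
$j = -24793$ ($j = -24689 - 8 \cdot 1 \left(31 - 18\right) = -24689 - 8 \cdot 13 = -24689 - 104 = -24793$)
$j + \frac{8088 + 6630}{-10580 + 4489} = -24793 + \frac{8088 + 6630}{-10580 + 4489} = -24793 + \frac{14718}{-6091} = -24793 + 14718 \left(- \frac{1}{6091}\right) = -24793 - \frac{14718}{6091} = - \frac{151028881}{6091}$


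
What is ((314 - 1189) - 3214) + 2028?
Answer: -2061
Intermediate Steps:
((314 - 1189) - 3214) + 2028 = (-875 - 3214) + 2028 = -4089 + 2028 = -2061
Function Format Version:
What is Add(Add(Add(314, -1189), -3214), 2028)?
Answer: -2061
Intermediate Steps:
Add(Add(Add(314, -1189), -3214), 2028) = Add(Add(-875, -3214), 2028) = Add(-4089, 2028) = -2061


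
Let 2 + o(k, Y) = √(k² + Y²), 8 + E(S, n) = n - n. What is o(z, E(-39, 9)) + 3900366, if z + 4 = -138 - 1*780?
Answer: 3900364 + 2*√212537 ≈ 3.9013e+6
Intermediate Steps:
E(S, n) = -8 (E(S, n) = -8 + (n - n) = -8 + 0 = -8)
z = -922 (z = -4 + (-138 - 1*780) = -4 + (-138 - 780) = -4 - 918 = -922)
o(k, Y) = -2 + √(Y² + k²) (o(k, Y) = -2 + √(k² + Y²) = -2 + √(Y² + k²))
o(z, E(-39, 9)) + 3900366 = (-2 + √((-8)² + (-922)²)) + 3900366 = (-2 + √(64 + 850084)) + 3900366 = (-2 + √850148) + 3900366 = (-2 + 2*√212537) + 3900366 = 3900364 + 2*√212537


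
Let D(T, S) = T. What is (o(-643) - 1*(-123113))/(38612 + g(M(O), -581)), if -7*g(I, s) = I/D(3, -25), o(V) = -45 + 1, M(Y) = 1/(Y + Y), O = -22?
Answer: 113715756/35677489 ≈ 3.1873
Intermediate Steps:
M(Y) = 1/(2*Y)
o(V) = -44
g(I, s) = -I/21 (g(I, s) = -I/(7*3) = -I/21)
(o(-643) - 1*(-123113))/(38612 + g(M(O), -581)) = (-44 - 1*(-123113))/(38612 - 1/(42*(-22))) = (-44 + 123113)/(38612 - (-1)/(42*22)) = 123069/(38612 - 1/21*(-1/44)) = 123069/(38612 + 1/924) = 123069/(35677489/924) = 123069*(924/35677489) = 113715756/35677489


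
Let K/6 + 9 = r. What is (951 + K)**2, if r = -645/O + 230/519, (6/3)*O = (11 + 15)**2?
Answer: 674366835593476/854802169 ≈ 7.8892e+5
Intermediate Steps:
O = 338 (O = (11 + 15)**2/2 = (1/2)*26**2 = (1/2)*676 = 338)
r = -257015/175422 (r = -645/338 + 230/519 = -257015/175422 ≈ -1.4651)
K = -1835813/29237 (K = -54 + 6*(-257015/175422) = -54 - 257015/29237 = -1835813/29237 ≈ -62.791)
(951 + K)**2 = (951 - 1835813/29237)**2 = (25968574/29237)**2 = 674366835593476/854802169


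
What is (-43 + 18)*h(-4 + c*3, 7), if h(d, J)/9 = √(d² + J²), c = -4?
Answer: -225*√305 ≈ -3929.5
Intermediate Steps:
h(d, J) = 9*√(J² + d²) (h(d, J) = 9*√(d² + J²) = 9*√(J² + d²))
(-43 + 18)*h(-4 + c*3, 7) = (-43 + 18)*(9*√(7² + (-4 - 4*3)²)) = -225*√(49 + (-4 - 12)²) = -225*√(49 + (-16)²) = -225*√(49 + 256) = -225*√305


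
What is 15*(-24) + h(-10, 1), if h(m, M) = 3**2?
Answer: -351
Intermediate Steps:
h(m, M) = 9
15*(-24) + h(-10, 1) = 15*(-24) + 9 = -360 + 9 = -351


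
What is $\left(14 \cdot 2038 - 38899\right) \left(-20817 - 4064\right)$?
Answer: $257941327$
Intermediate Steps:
$\left(14 \cdot 2038 - 38899\right) \left(-20817 - 4064\right) = \left(28532 - 38899\right) \left(-24881\right) = \left(-10367\right) \left(-24881\right) = 257941327$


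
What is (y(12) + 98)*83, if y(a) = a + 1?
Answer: 9213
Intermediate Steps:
y(a) = 1 + a
(y(12) + 98)*83 = ((1 + 12) + 98)*83 = (13 + 98)*83 = 111*83 = 9213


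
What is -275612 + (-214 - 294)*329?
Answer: -442744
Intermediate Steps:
-275612 + (-214 - 294)*329 = -275612 - 508*329 = -275612 - 167132 = -442744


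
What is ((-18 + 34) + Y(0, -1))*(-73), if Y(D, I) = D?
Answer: -1168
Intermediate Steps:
((-18 + 34) + Y(0, -1))*(-73) = ((-18 + 34) + 0)*(-73) = (16 + 0)*(-73) = 16*(-73) = -1168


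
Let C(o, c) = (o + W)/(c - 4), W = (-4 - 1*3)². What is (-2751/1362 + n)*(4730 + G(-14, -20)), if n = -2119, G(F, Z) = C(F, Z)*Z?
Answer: -9165612455/908 ≈ -1.0094e+7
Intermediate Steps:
W = 49 (W = (-4 - 3)² = (-7)² = 49)
C(o, c) = (49 + o)/(-4 + c) (C(o, c) = (o + 49)/(c - 4) = (49 + o)/(-4 + c))
G(F, Z) = Z*(49 + F)/(-4 + Z) (G(F, Z) = ((49 + F)/(-4 + Z))*Z = Z*(49 + F)/(-4 + Z))
(-2751/1362 + n)*(4730 + G(-14, -20)) = (-2751/1362 - 2119)*(4730 - 20*(49 - 14)/(-4 - 20)) = (-2751*1/1362 - 2119)*(4730 - 20*35/(-24)) = (-917/454 - 2119)*(4730 - 20*(-1/24)*35) = -962943*(4730 + 175/6)/454 = -962943/454*28555/6 = -9165612455/908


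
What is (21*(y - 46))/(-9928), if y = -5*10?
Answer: 252/1241 ≈ 0.20306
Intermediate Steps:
y = -50
(21*(y - 46))/(-9928) = (21*(-50 - 46))/(-9928) = (21*(-96))*(-1/9928) = -2016*(-1/9928) = 252/1241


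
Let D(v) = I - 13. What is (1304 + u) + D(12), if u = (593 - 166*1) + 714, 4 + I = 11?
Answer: 2439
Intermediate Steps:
I = 7 (I = -4 + 11 = 7)
u = 1141 (u = (593 - 166) + 714 = 427 + 714 = 1141)
D(v) = -6 (D(v) = 7 - 13 = -6)
(1304 + u) + D(12) = (1304 + 1141) - 6 = 2445 - 6 = 2439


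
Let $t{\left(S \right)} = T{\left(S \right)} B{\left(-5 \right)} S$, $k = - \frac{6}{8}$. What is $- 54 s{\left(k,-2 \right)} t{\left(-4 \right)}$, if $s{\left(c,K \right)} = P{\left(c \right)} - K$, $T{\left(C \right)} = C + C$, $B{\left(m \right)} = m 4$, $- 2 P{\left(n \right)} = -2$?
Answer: $103680$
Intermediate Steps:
$k = - \frac{3}{4}$ ($k = \left(-6\right) \frac{1}{8} = - \frac{3}{4} \approx -0.75$)
$P{\left(n \right)} = 1$ ($P{\left(n \right)} = \left(- \frac{1}{2}\right) \left(-2\right) = 1$)
$B{\left(m \right)} = 4 m$
$T{\left(C \right)} = 2 C$
$s{\left(c,K \right)} = 1 - K$
$t{\left(S \right)} = - 40 S^{2}$ ($t{\left(S \right)} = 2 S 4 \left(-5\right) S = 2 S \left(-20\right) S = - 40 S S = - 40 S^{2}$)
$- 54 s{\left(k,-2 \right)} t{\left(-4 \right)} = - 54 \left(1 - -2\right) \left(- 40 \left(-4\right)^{2}\right) = - 54 \left(1 + 2\right) \left(\left(-40\right) 16\right) = \left(-54\right) 3 \left(-640\right) = \left(-162\right) \left(-640\right) = 103680$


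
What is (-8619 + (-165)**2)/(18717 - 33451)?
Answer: -9303/7367 ≈ -1.2628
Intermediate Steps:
(-8619 + (-165)**2)/(18717 - 33451) = (-8619 + 27225)/(-14734) = 18606*(-1/14734) = -9303/7367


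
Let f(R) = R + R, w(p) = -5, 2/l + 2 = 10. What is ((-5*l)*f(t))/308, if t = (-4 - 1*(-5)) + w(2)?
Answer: 5/154 ≈ 0.032468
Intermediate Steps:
l = 1/4 (l = 2/(-2 + 10) = 2/8 = 2*(1/8) = 1/4 ≈ 0.25000)
t = -4 (t = (-4 - 1*(-5)) - 5 = (-4 + 5) - 5 = 1 - 5 = -4)
f(R) = 2*R
((-5*l)*f(t))/308 = ((-5*1/4)*(2*(-4)))/308 = -5/4*(-8)*(1/308) = 10*(1/308) = 5/154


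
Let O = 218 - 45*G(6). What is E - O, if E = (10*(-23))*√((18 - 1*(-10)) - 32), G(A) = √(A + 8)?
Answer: -218 - 460*I + 45*√14 ≈ -49.625 - 460.0*I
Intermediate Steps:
G(A) = √(8 + A)
O = 218 - 45*√14 (O = 218 - 45*√(8 + 6) = 218 - 45*√14 ≈ 49.625)
E = -460*I (E = -230*√((18 + 10) - 32) = -230*√(28 - 32) = -460*I ≈ -460.0*I)
E - O = -460*I - (218 - 45*√14) = -460*I + (-218 + 45*√14) = -218 - 460*I + 45*√14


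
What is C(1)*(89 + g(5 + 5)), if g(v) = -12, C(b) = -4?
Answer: -308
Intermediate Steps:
C(1)*(89 + g(5 + 5)) = -4*(89 - 12) = -4*77 = -308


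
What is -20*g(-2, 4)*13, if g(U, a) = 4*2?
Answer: -2080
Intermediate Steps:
g(U, a) = 8
-20*g(-2, 4)*13 = -20*8*13 = -160*13 = -2080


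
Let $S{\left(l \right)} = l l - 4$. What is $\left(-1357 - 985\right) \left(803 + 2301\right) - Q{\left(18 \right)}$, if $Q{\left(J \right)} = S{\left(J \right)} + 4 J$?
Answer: $-7269960$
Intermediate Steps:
$S{\left(l \right)} = -4 + l^{2}$ ($S{\left(l \right)} = l^{2} - 4 = -4 + l^{2}$)
$Q{\left(J \right)} = -4 + J^{2} + 4 J$ ($Q{\left(J \right)} = \left(-4 + J^{2}\right) + 4 J = -4 + J^{2} + 4 J$)
$\left(-1357 - 985\right) \left(803 + 2301\right) - Q{\left(18 \right)} = \left(-1357 - 985\right) \left(803 + 2301\right) - \left(-4 + 18^{2} + 4 \cdot 18\right) = \left(-2342\right) 3104 - \left(-4 + 324 + 72\right) = -7269568 - 392 = -7269960$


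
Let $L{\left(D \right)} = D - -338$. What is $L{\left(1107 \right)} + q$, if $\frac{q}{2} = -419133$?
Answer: $-836821$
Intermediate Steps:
$L{\left(D \right)} = 338 + D$ ($L{\left(D \right)} = D + 338 = 338 + D$)
$q = -838266$ ($q = 2 \left(-419133\right) = -838266$)
$L{\left(1107 \right)} + q = \left(338 + 1107\right) - 838266 = 1445 - 838266 = -836821$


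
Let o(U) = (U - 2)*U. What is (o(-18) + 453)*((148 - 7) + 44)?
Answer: 150405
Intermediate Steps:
o(U) = U*(-2 + U) (o(U) = (-2 + U)*U = U*(-2 + U))
(o(-18) + 453)*((148 - 7) + 44) = (-18*(-2 - 18) + 453)*((148 - 7) + 44) = (-18*(-20) + 453)*(141 + 44) = (360 + 453)*185 = 813*185 = 150405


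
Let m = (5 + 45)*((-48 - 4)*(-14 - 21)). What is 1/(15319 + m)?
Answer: 1/106319 ≈ 9.4057e-6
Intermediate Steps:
m = 91000 (m = 50*(-52*(-35)) = 50*1820 = 91000)
1/(15319 + m) = 1/(15319 + 91000) = 1/106319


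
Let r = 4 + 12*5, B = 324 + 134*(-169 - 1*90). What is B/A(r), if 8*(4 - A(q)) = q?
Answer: 17191/2 ≈ 8595.5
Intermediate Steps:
B = -34382 (B = 324 + 134*(-169 - 90) = 324 + 134*(-259) = 324 - 34706 = -34382)
r = 64 (r = 4 + 60 = 64)
A(q) = 4 - q/8
B/A(r) = -34382/(4 - ⅛*64) = -34382/(4 - 8) = -34382/(-4) = -34382*(-¼) = 17191/2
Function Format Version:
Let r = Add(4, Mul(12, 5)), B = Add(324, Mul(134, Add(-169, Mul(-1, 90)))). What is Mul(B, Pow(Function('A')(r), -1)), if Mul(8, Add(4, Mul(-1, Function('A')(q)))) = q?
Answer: Rational(17191, 2) ≈ 8595.5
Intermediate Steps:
B = -34382 (B = Add(324, Mul(134, Add(-169, -90))) = Add(324, Mul(134, -259)) = Add(324, -34706) = -34382)
r = 64 (r = Add(4, 60) = 64)
Function('A')(q) = Add(4, Mul(Rational(-1, 8), q))
Mul(B, Pow(Function('A')(r), -1)) = Mul(-34382, Pow(Add(4, Mul(Rational(-1, 8), 64)), -1)) = Mul(-34382, Pow(Add(4, -8), -1)) = Mul(-34382, Pow(-4, -1)) = Mul(-34382, Rational(-1, 4)) = Rational(17191, 2)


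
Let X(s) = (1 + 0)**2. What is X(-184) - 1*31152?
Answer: -31151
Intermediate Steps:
X(s) = 1 (X(s) = 1**2 = 1)
X(-184) - 1*31152 = 1 - 1*31152 = 1 - 31152 = -31151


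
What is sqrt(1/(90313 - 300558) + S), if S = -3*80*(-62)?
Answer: sqrt(657740044961755)/210245 ≈ 121.98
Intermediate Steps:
S = 14880 (S = -240*(-62) = 14880)
sqrt(1/(90313 - 300558) + S) = sqrt(1/(90313 - 300558) + 14880) = sqrt(1/(-210245) + 14880) = sqrt(-1/210245 + 14880) = sqrt(3128445599/210245) = sqrt(657740044961755)/210245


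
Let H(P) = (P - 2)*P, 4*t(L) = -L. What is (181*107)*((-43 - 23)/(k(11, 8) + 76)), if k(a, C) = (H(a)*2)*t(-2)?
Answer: -1278222/175 ≈ -7304.1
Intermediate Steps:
t(L) = -L/4 (t(L) = (-L)/4 = -L/4)
H(P) = P*(-2 + P) (H(P) = (-2 + P)*P = P*(-2 + P))
k(a, C) = a*(-2 + a) (k(a, C) = ((a*(-2 + a))*2)*(-¼*(-2)) = (2*a*(-2 + a))*(½) = a*(-2 + a))
(181*107)*((-43 - 23)/(k(11, 8) + 76)) = (181*107)*((-43 - 23)/(11*(-2 + 11) + 76)) = 19367*(-66/(11*9 + 76)) = 19367*(-66/(99 + 76)) = 19367*(-66/175) = -1278222/175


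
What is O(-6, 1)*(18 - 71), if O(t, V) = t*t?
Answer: -1908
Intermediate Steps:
O(t, V) = t²
O(-6, 1)*(18 - 71) = (-6)²*(18 - 71) = 36*(-53) = -1908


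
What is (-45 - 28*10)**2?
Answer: 105625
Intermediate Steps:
(-45 - 28*10)**2 = (-45 - 280)**2 = (-325)**2 = 105625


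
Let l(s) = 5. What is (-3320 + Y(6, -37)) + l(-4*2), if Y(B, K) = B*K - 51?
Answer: -3588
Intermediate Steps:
Y(B, K) = -51 + B*K
(-3320 + Y(6, -37)) + l(-4*2) = (-3320 + (-51 + 6*(-37))) + 5 = (-3320 + (-51 - 222)) + 5 = (-3320 - 273) + 5 = -3593 + 5 = -3588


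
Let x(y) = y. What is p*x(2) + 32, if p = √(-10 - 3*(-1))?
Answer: 32 + 2*I*√7 ≈ 32.0 + 5.2915*I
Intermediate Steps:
p = I*√7 (p = √(-10 + 3) = √(-7) = I*√7 ≈ 2.6458*I)
p*x(2) + 32 = (I*√7)*2 + 32 = 2*I*√7 + 32 = 32 + 2*I*√7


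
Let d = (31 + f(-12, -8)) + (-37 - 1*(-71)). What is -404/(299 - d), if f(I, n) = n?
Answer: -202/121 ≈ -1.6694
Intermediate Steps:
d = 57 (d = (31 - 8) + (-37 - 1*(-71)) = 23 + (-37 + 71) = 23 + 34 = 57)
-404/(299 - d) = -404/(299 - 1*57) = -404/(299 - 57) = -404/242 = -404*1/242 = -202/121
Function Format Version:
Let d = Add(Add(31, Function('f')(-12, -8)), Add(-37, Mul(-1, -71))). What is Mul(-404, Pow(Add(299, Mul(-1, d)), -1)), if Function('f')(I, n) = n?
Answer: Rational(-202, 121) ≈ -1.6694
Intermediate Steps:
d = 57 (d = Add(Add(31, -8), Add(-37, Mul(-1, -71))) = Add(23, Add(-37, 71)) = Add(23, 34) = 57)
Mul(-404, Pow(Add(299, Mul(-1, d)), -1)) = Mul(-404, Pow(Add(299, Mul(-1, 57)), -1)) = Mul(-404, Pow(Add(299, -57), -1)) = Mul(-404, Pow(242, -1)) = Mul(-404, Rational(1, 242)) = Rational(-202, 121)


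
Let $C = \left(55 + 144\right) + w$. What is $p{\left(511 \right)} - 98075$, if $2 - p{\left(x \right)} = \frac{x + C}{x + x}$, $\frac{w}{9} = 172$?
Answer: $- \frac{50116432}{511} \approx -98075.0$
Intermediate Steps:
$w = 1548$ ($w = 9 \cdot 172 = 1548$)
$C = 1747$ ($C = \left(55 + 144\right) + 1548 = 199 + 1548 = 1747$)
$p{\left(x \right)} = 2 - \frac{1747 + x}{2 x}$ ($p{\left(x \right)} = 2 - \frac{x + 1747}{x + x} = 2 - \frac{1747 + x}{2 x}$)
$p{\left(511 \right)} - 98075 = \frac{-1747 + 3 \cdot 511}{2 \cdot 511} - 98075 = \frac{1}{2} \cdot \frac{1}{511} \left(-1747 + 1533\right) - 98075 = \frac{1}{2} \cdot \frac{1}{511} \left(-214\right) - 98075 = - \frac{107}{511} - 98075 = - \frac{50116432}{511}$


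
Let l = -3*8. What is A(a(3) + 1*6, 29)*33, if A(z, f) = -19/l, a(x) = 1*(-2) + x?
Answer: 209/8 ≈ 26.125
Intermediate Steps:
l = -24
a(x) = -2 + x
A(z, f) = 19/24 (A(z, f) = -19/(-24) = -19*(-1/24) = 19/24)
A(a(3) + 1*6, 29)*33 = (19/24)*33 = 209/8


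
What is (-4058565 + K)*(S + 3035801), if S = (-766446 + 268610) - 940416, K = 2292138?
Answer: -2821953687423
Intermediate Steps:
S = -1438252 (S = -497836 - 940416 = -1438252)
(-4058565 + K)*(S + 3035801) = (-4058565 + 2292138)*(-1438252 + 3035801) = -1766427*1597549 = -2821953687423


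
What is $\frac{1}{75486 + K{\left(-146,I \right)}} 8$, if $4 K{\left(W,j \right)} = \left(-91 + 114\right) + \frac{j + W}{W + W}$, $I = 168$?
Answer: $\frac{4672}{44087171} \approx 0.00010597$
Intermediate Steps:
$K{\left(W,j \right)} = \frac{23}{4} + \frac{W + j}{8 W}$ ($K{\left(W,j \right)} = \frac{\left(-91 + 114\right) + \frac{j + W}{W + W}}{4} = \frac{23 + \frac{W + j}{2 W}}{4} = \frac{23}{4} + \frac{W + j}{8 W}$)
$\frac{1}{75486 + K{\left(-146,I \right)}} 8 = \frac{1}{75486 + \frac{168 + 47 \left(-146\right)}{8 \left(-146\right)}} 8 = \frac{1}{75486 + \frac{1}{8} \left(- \frac{1}{146}\right) \left(168 - 6862\right)} 8 = \frac{1}{75486 + \frac{1}{8} \left(- \frac{1}{146}\right) \left(-6694\right)} 8 = \frac{1}{75486 + \frac{3347}{584}} \cdot 8 = \frac{1}{\frac{44087171}{584}} \cdot 8 = \frac{584}{44087171} \cdot 8 = \frac{4672}{44087171}$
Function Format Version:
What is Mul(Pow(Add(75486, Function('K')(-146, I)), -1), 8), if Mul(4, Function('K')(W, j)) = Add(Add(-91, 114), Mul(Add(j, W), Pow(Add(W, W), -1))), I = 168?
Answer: Rational(4672, 44087171) ≈ 0.00010597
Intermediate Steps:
Function('K')(W, j) = Add(Rational(23, 4), Mul(Rational(1, 8), Pow(W, -1), Add(W, j))) (Function('K')(W, j) = Mul(Rational(1, 4), Add(Add(-91, 114), Mul(Add(j, W), Pow(Add(W, W), -1)))) = Mul(Rational(1, 4), Add(23, Mul(Add(W, j), Pow(Mul(2, W), -1)))) = Mul(Rational(1, 4), Add(23, Mul(Add(W, j), Mul(Rational(1, 2), Pow(W, -1))))) = Mul(Rational(1, 4), Add(23, Mul(Rational(1, 2), Pow(W, -1), Add(W, j)))) = Add(Rational(23, 4), Mul(Rational(1, 8), Pow(W, -1), Add(W, j))))
Mul(Pow(Add(75486, Function('K')(-146, I)), -1), 8) = Mul(Pow(Add(75486, Mul(Rational(1, 8), Pow(-146, -1), Add(168, Mul(47, -146)))), -1), 8) = Mul(Pow(Add(75486, Mul(Rational(1, 8), Rational(-1, 146), Add(168, -6862))), -1), 8) = Mul(Pow(Add(75486, Mul(Rational(1, 8), Rational(-1, 146), -6694)), -1), 8) = Mul(Pow(Add(75486, Rational(3347, 584)), -1), 8) = Mul(Pow(Rational(44087171, 584), -1), 8) = Mul(Rational(584, 44087171), 8) = Rational(4672, 44087171)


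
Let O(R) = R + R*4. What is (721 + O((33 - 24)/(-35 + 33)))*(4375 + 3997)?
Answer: 5847842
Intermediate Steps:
O(R) = 5*R (O(R) = R + 4*R = 5*R)
(721 + O((33 - 24)/(-35 + 33)))*(4375 + 3997) = (721 + 5*((33 - 24)/(-35 + 33)))*(4375 + 3997) = (721 + 5*(9/(-2)))*8372 = (721 + 5*(9*(-½)))*8372 = (721 + 5*(-9/2))*8372 = (721 - 45/2)*8372 = (1397/2)*8372 = 5847842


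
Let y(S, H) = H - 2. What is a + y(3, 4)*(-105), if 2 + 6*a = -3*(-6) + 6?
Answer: -619/3 ≈ -206.33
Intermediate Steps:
a = 11/3 (a = -⅓ + (-3*(-6) + 6)/6 = -⅓ + (18 + 6)/6 = -⅓ + (⅙)*24 = -⅓ + 4 = 11/3 ≈ 3.6667)
y(S, H) = -2 + H
a + y(3, 4)*(-105) = 11/3 + (-2 + 4)*(-105) = 11/3 + 2*(-105) = 11/3 - 210 = -619/3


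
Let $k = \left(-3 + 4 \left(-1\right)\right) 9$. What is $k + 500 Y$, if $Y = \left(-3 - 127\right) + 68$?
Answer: $-31063$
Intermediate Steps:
$Y = -62$ ($Y = -130 + 68 = -62$)
$k = -63$ ($k = \left(-3 - 4\right) 9 = \left(-7\right) 9 = -63$)
$k + 500 Y = -63 + 500 \left(-62\right) = -63 - 31000 = -31063$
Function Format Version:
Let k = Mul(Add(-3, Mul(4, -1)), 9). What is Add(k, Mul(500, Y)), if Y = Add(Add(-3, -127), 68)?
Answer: -31063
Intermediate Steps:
Y = -62 (Y = Add(-130, 68) = -62)
k = -63 (k = Mul(Add(-3, -4), 9) = Mul(-7, 9) = -63)
Add(k, Mul(500, Y)) = Add(-63, Mul(500, -62)) = Add(-63, -31000) = -31063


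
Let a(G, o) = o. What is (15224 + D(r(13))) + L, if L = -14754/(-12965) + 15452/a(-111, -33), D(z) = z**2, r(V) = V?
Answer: 6385969787/427845 ≈ 14926.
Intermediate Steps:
L = -199848298/427845 (L = -14754/(-12965) + 15452/(-33) = -14754*(-1/12965) + 15452*(-1/33) = 14754/12965 - 15452/33 = -199848298/427845 ≈ -467.10)
(15224 + D(r(13))) + L = (15224 + 13**2) - 199848298/427845 = (15224 + 169) - 199848298/427845 = 15393 - 199848298/427845 = 6385969787/427845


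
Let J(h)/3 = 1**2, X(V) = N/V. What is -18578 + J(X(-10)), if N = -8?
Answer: -18575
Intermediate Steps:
X(V) = -8/V
J(h) = 3 (J(h) = 3*1**2 = 3*1 = 3)
-18578 + J(X(-10)) = -18578 + 3 = -18575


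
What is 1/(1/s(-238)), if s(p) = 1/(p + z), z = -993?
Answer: -1/1231 ≈ -0.00081235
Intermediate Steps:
s(p) = 1/(-993 + p) (s(p) = 1/(p - 993) = 1/(-993 + p))
1/(1/s(-238)) = 1/(1/(1/(-993 - 238))) = 1/(1/(1/(-1231))) = 1/(1/(-1/1231)) = 1/(-1231) = -1/1231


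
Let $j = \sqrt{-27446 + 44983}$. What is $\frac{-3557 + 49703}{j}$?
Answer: $\frac{46146 \sqrt{17537}}{17537} \approx 348.46$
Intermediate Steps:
$j = \sqrt{17537} \approx 132.43$
$\frac{-3557 + 49703}{j} = \frac{-3557 + 49703}{\sqrt{17537}} = 46146 \frac{\sqrt{17537}}{17537} = \frac{46146 \sqrt{17537}}{17537}$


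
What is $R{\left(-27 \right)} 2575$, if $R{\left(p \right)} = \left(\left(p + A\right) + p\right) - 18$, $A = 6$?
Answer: $-169950$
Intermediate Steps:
$R{\left(p \right)} = -12 + 2 p$ ($R{\left(p \right)} = \left(\left(p + 6\right) + p\right) - 18 = \left(\left(6 + p\right) + p\right) - 18 = \left(6 + 2 p\right) - 18 = -12 + 2 p$)
$R{\left(-27 \right)} 2575 = \left(-12 + 2 \left(-27\right)\right) 2575 = \left(-12 - 54\right) 2575 = \left(-66\right) 2575 = -169950$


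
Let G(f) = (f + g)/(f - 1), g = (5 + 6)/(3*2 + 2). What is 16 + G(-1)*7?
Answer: 235/16 ≈ 14.688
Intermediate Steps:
g = 11/8 (g = 11/(6 + 2) = 11/8 ≈ 1.3750)
G(f) = (11/8 + f)/(-1 + f) (G(f) = (f + 11/8)/(f - 1) = (11/8 + f)/(-1 + f))
16 + G(-1)*7 = 16 + ((11/8 - 1)/(-1 - 1))*7 = 16 + ((3/8)/(-2))*7 = 16 - ½*3/8*7 = 16 - 3/16*7 = 16 - 21/16 = 235/16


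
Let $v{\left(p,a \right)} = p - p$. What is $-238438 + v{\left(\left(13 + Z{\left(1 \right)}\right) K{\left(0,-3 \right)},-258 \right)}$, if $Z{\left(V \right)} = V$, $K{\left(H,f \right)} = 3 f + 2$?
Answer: $-238438$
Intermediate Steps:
$K{\left(H,f \right)} = 2 + 3 f$
$v{\left(p,a \right)} = 0$
$-238438 + v{\left(\left(13 + Z{\left(1 \right)}\right) K{\left(0,-3 \right)},-258 \right)} = -238438 + 0 = -238438$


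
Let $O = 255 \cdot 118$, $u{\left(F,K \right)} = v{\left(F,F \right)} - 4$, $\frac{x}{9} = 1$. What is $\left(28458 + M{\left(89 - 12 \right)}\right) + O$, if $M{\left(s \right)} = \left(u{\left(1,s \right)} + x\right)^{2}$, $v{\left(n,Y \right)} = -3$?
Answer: $58552$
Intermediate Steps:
$x = 9$ ($x = 9 \cdot 1 = 9$)
$u{\left(F,K \right)} = -7$ ($u{\left(F,K \right)} = -3 - 4 = -7$)
$M{\left(s \right)} = 4$ ($M{\left(s \right)} = \left(-7 + 9\right)^{2} = 2^{2} = 4$)
$O = 30090$
$\left(28458 + M{\left(89 - 12 \right)}\right) + O = \left(28458 + 4\right) + 30090 = 28462 + 30090 = 58552$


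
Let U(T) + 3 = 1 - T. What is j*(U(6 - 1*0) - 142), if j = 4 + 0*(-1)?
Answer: -600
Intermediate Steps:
U(T) = -2 - T (U(T) = -3 + (1 - T) = -2 - T)
j = 4 (j = 4 + 0 = 4)
j*(U(6 - 1*0) - 142) = 4*((-2 - (6 - 1*0)) - 142) = 4*((-2 - (6 + 0)) - 142) = 4*((-2 - 1*6) - 142) = 4*((-2 - 6) - 142) = 4*(-8 - 142) = 4*(-150) = -600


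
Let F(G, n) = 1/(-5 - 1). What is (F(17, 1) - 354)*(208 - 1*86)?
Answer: -129625/3 ≈ -43208.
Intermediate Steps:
F(G, n) = -⅙ (F(G, n) = 1/(-6) = -⅙)
(F(17, 1) - 354)*(208 - 1*86) = (-⅙ - 354)*(208 - 1*86) = -2125*(208 - 86)/6 = -2125/6*122 = -129625/3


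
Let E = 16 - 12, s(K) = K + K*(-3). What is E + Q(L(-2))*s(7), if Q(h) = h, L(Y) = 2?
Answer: -24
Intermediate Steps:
s(K) = -2*K (s(K) = K - 3*K = -2*K)
E = 4
E + Q(L(-2))*s(7) = 4 + 2*(-2*7) = 4 + 2*(-14) = 4 - 28 = -24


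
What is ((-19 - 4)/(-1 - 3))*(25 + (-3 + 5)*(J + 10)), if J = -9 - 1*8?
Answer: 253/4 ≈ 63.250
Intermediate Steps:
J = -17 (J = -9 - 8 = -17)
((-19 - 4)/(-1 - 3))*(25 + (-3 + 5)*(J + 10)) = ((-19 - 4)/(-1 - 3))*(25 + (-3 + 5)*(-17 + 10)) = (-23/(-4))*(25 + 2*(-7)) = (-23*(-1/4))*(25 - 14) = (23/4)*11 = 253/4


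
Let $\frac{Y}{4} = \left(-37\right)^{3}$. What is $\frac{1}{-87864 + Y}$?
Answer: $- \frac{1}{290476} \approx -3.4426 \cdot 10^{-6}$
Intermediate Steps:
$Y = -202612$ ($Y = 4 \left(-37\right)^{3} = 4 \left(-50653\right) = -202612$)
$\frac{1}{-87864 + Y} = \frac{1}{-87864 - 202612} = \frac{1}{-290476} = - \frac{1}{290476}$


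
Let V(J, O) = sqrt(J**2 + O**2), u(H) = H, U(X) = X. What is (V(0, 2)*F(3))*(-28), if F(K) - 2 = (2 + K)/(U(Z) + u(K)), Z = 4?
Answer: -152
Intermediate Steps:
F(K) = 2 + (2 + K)/(4 + K)
(V(0, 2)*F(3))*(-28) = (sqrt(0**2 + 2**2)*((10 + 3*3)/(4 + 3)))*(-28) = (sqrt(0 + 4)*((10 + 9)/7))*(-28) = (sqrt(4)*((1/7)*19))*(-28) = (2*(19/7))*(-28) = (38/7)*(-28) = -152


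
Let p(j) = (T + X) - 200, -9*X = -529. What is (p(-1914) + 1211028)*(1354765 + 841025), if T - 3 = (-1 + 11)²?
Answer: 7977237732440/3 ≈ 2.6591e+12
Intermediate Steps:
X = 529/9 (X = -⅑*(-529) = 529/9 ≈ 58.778)
T = 103 (T = 3 + (-1 + 11)² = 3 + 10² = 3 + 100 = 103)
p(j) = -344/9 (p(j) = (103 + 529/9) - 200 = 1456/9 - 200 = -344/9)
(p(-1914) + 1211028)*(1354765 + 841025) = (-344/9 + 1211028)*(1354765 + 841025) = (10898908/9)*2195790 = 7977237732440/3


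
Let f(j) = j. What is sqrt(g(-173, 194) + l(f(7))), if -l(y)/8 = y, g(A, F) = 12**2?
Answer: 2*sqrt(22) ≈ 9.3808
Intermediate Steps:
g(A, F) = 144
l(y) = -8*y
sqrt(g(-173, 194) + l(f(7))) = sqrt(144 - 8*7) = sqrt(144 - 56) = sqrt(88) = 2*sqrt(22)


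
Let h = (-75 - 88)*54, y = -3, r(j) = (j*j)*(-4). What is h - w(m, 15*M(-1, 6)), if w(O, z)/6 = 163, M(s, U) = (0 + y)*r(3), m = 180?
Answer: -9780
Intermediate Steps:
r(j) = -4*j² (r(j) = j²*(-4) = -4*j²)
M(s, U) = 108 (M(s, U) = (0 - 3)*(-4*3²) = -(-12)*9 = -3*(-36) = 108)
w(O, z) = 978 (w(O, z) = 6*163 = 978)
h = -8802 (h = -163*54 = -8802)
h - w(m, 15*M(-1, 6)) = -8802 - 1*978 = -8802 - 978 = -9780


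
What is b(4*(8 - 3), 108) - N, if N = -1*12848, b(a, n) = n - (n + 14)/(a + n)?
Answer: 829123/64 ≈ 12955.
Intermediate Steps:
b(a, n) = n - (14 + n)/(a + n)
N = -12848
b(4*(8 - 3), 108) - N = (-14 + 108² - 1*108 + (4*(8 - 3))*108)/(4*(8 - 3) + 108) - 1*(-12848) = (-14 + 11664 - 108 + (4*5)*108)/(4*5 + 108) + 12848 = (-14 + 11664 - 108 + 20*108)/(20 + 108) + 12848 = (-14 + 11664 - 108 + 2160)/128 + 12848 = (1/128)*13702 + 12848 = 6851/64 + 12848 = 829123/64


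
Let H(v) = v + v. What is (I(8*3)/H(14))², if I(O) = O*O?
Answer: 20736/49 ≈ 423.18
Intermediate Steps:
I(O) = O²
H(v) = 2*v
(I(8*3)/H(14))² = ((8*3)²/((2*14)))² = (24²/28)² = (576*(1/28))² = (144/7)² = 20736/49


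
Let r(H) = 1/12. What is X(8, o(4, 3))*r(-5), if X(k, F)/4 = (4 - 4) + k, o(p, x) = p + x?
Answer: 8/3 ≈ 2.6667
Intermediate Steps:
r(H) = 1/12
X(k, F) = 4*k (X(k, F) = 4*((4 - 4) + k) = 4*(0 + k) = 4*k)
X(8, o(4, 3))*r(-5) = (4*8)*(1/12) = 32*(1/12) = 8/3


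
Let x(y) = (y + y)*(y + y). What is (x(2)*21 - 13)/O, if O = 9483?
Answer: 323/9483 ≈ 0.034061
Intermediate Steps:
x(y) = 4*y**2 (x(y) = (2*y)*(2*y) = 4*y**2)
(x(2)*21 - 13)/O = ((4*2**2)*21 - 13)/9483 = ((4*4)*21 - 13)*(1/9483) = (16*21 - 13)*(1/9483) = (336 - 13)*(1/9483) = 323*(1/9483) = 323/9483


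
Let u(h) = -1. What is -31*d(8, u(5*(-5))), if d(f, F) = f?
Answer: -248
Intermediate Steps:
-31*d(8, u(5*(-5))) = -31*8 = -248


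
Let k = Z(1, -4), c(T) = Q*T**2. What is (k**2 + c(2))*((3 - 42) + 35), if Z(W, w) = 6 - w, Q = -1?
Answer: -384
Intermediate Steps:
c(T) = -T**2
k = 10 (k = 6 - 1*(-4) = 6 + 4 = 10)
(k**2 + c(2))*((3 - 42) + 35) = (10**2 - 1*2**2)*((3 - 42) + 35) = (100 - 1*4)*(-39 + 35) = (100 - 4)*(-4) = 96*(-4) = -384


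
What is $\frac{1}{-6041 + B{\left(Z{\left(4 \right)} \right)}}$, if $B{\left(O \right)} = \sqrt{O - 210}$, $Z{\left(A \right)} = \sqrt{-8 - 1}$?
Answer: $\frac{1}{-6041 + \sqrt{3} \sqrt{-70 + i}} \approx -0.00016554 - 3.971 \cdot 10^{-7} i$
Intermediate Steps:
$Z{\left(A \right)} = 3 i$ ($Z{\left(A \right)} = \sqrt{-9} = 3 i$)
$B{\left(O \right)} = \sqrt{-210 + O}$
$\frac{1}{-6041 + B{\left(Z{\left(4 \right)} \right)}} = \frac{1}{-6041 + \sqrt{-210 + 3 i}}$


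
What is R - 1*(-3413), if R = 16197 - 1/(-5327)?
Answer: 104462471/5327 ≈ 19610.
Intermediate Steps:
R = 86281420/5327 (R = 16197 - 1*(-1/5327) = 16197 + 1/5327 = 86281420/5327 ≈ 16197.)
R - 1*(-3413) = 86281420/5327 - 1*(-3413) = 86281420/5327 + 3413 = 104462471/5327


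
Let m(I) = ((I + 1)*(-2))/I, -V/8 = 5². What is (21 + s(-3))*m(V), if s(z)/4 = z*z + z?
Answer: -1791/20 ≈ -89.550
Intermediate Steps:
V = -200 (V = -8*5² = -8*25 = -200)
s(z) = 4*z + 4*z² (s(z) = 4*(z*z + z) = 4*(z² + z) = 4*(z + z²) = 4*z + 4*z²)
m(I) = (-2 - 2*I)/I (m(I) = ((1 + I)*(-2))/I = (-2 - 2*I)/I)
(21 + s(-3))*m(V) = (21 + 4*(-3)*(1 - 3))*(-2 - 2/(-200)) = (21 + 4*(-3)*(-2))*(-2 - 2*(-1/200)) = (21 + 24)*(-2 + 1/100) = 45*(-199/100) = -1791/20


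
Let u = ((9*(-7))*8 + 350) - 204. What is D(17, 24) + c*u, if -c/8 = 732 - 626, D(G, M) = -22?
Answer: 303562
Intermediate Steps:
c = -848 (c = -8*(732 - 626) = -8*106 = -848)
u = -358 (u = (-63*8 + 350) - 204 = (-504 + 350) - 204 = -154 - 204 = -358)
D(17, 24) + c*u = -22 - 848*(-358) = -22 + 303584 = 303562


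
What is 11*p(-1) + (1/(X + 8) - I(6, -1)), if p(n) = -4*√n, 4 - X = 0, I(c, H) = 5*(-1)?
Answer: 61/12 - 44*I ≈ 5.0833 - 44.0*I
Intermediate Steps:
I(c, H) = -5
X = 4 (X = 4 - 1*0 = 4 + 0 = 4)
11*p(-1) + (1/(X + 8) - I(6, -1)) = 11*(-4*I) + (1/(4 + 8) - 1*(-5)) = 11*(-4*I) + (1/12 + 5) = -44*I + (1/12 + 5) = -44*I + 61/12 = 61/12 - 44*I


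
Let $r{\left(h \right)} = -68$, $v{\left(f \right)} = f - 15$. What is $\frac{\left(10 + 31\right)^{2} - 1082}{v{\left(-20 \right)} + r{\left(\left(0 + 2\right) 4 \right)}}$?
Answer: $- \frac{599}{103} \approx -5.8155$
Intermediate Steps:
$v{\left(f \right)} = -15 + f$
$\frac{\left(10 + 31\right)^{2} - 1082}{v{\left(-20 \right)} + r{\left(\left(0 + 2\right) 4 \right)}} = \frac{\left(10 + 31\right)^{2} - 1082}{\left(-15 - 20\right) - 68} = \frac{41^{2} - 1082}{-35 - 68} = \frac{1681 - 1082}{-103} = 599 \left(- \frac{1}{103}\right) = - \frac{599}{103}$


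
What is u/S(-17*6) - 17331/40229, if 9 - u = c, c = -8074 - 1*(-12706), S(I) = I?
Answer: 61403635/1367786 ≈ 44.893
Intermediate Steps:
c = 4632 (c = -8074 + 12706 = 4632)
u = -4623 (u = 9 - 1*4632 = 9 - 4632 = -4623)
u/S(-17*6) - 17331/40229 = -4623/((-17*6)) - 17331/40229 = -4623/(-102) - 17331*1/40229 = -4623*(-1/102) - 17331/40229 = 1541/34 - 17331/40229 = 61403635/1367786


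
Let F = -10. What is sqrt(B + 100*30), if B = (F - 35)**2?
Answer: 5*sqrt(201) ≈ 70.887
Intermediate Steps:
B = 2025 (B = (-10 - 35)**2 = (-45)**2 = 2025)
sqrt(B + 100*30) = sqrt(2025 + 100*30) = sqrt(2025 + 3000) = sqrt(5025) = 5*sqrt(201)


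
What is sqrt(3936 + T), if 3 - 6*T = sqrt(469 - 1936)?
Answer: sqrt(15746 - 2*I*sqrt(163))/2 ≈ 62.742 - 0.050872*I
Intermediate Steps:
T = 1/2 - I*sqrt(163)/2 (T = 1/2 - sqrt(469 - 1936)/6 = 1/2 - I*sqrt(163)/2 ≈ 0.5 - 6.3836*I)
sqrt(3936 + T) = sqrt(3936 + (1/2 - I*sqrt(163)/2)) = sqrt(7873/2 - I*sqrt(163)/2)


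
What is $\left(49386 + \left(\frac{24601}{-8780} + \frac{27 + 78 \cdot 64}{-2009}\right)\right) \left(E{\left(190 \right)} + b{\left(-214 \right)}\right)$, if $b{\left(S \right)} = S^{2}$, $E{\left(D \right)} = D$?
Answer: $\frac{2861075327747509}{1259930} \approx 2.2708 \cdot 10^{9}$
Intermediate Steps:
$\left(49386 + \left(\frac{24601}{-8780} + \frac{27 + 78 \cdot 64}{-2009}\right)\right) \left(E{\left(190 \right)} + b{\left(-214 \right)}\right) = \left(49386 + \left(\frac{24601}{-8780} + \frac{27 + 78 \cdot 64}{-2009}\right)\right) \left(190 + \left(-214\right)^{2}\right) = \left(49386 + \left(24601 \left(- \frac{1}{8780}\right) + \left(27 + 4992\right) \left(- \frac{1}{2009}\right)\right)\right) \left(190 + 45796\right) = \left(49386 + \left(- \frac{24601}{8780} + 5019 \left(- \frac{1}{2009}\right)\right)\right) 45986 = \left(49386 - \frac{13355747}{2519860}\right) 45986 = \frac{124432450213}{2519860} \cdot 45986 = \frac{2861075327747509}{1259930}$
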